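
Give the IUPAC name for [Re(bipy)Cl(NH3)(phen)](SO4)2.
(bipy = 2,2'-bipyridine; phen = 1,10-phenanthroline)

The 2 sulfate counter-ions carry a total charge of -4, so each complex ion is 4+.
Ligand charges: 1×2,2'-bipyridine (neutral), 1×ammine (neutral), 1×1,10-phenanthroline (neutral), 1×chloro (-1 each); total -1. So Re + (-1) = 4+, giving Re = +5.
Ligands are named alphabetically: ammine before bipyridine before chloro before phenanthroline.

ammine(2,2'-bipyridine)chloro(1,10-phenanthroline)rhenium(V) sulfate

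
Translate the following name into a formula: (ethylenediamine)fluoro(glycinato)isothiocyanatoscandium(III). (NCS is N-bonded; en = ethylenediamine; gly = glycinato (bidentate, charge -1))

[Sc(en)F(gly)(NCS)]

Ligands: 1 isothiocyanato (NCS, -1), 1 ethylenediamine (en, neutral), 1 fluoro (F, -1), 1 glycinato (gly, -1). Ligand charge sum = -3.
With Sc in oxidation state +3, the complex ion is [Sc...].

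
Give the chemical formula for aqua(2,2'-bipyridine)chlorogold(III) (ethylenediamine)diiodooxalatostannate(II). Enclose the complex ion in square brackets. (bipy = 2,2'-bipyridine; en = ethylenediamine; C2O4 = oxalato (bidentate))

[Au(bipy)Cl(H2O)][Sn(C2O4)(en)I2]

Cation [Au…]: ligand charges -1, Au(III) ⇒ ion charge 2+.
Anion [Sn…]: ligand charges -4, Sn(II) ⇒ ion charge 2−.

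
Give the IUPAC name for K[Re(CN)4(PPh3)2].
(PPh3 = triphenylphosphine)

potassium tetracyanobis(triphenylphosphine)rhenate(III)

The 1 potassium counter-ion carries a total charge of +1, so each complex ion is 1−.
Ligand charges: 2×triphenylphosphine (neutral), 4×cyano (-1 each); total -4. So Re + (-4) = 1−, giving Re = +3.
Ligands are named alphabetically: cyano before triphenylphosphine.
The complex ion is anionic, so rhenium takes the -ate form rhenate(III).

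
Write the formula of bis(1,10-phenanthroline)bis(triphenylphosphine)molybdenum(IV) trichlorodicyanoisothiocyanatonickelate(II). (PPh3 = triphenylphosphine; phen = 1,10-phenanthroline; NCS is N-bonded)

[Mo(phen)2(PPh3)2][NiCl3(CN)2(NCS)]

Cation [Mo…]: ligand charges 0, Mo(IV) ⇒ ion charge 4+.
Anion [Ni…]: ligand charges -6, Ni(II) ⇒ ion charge 4−.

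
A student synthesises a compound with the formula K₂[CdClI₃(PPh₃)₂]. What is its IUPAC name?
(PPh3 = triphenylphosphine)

potassium chlorotriiodobis(triphenylphosphine)cadmate(II)

The 2 potassium counter-ions carry a total charge of +2, so each complex ion is 2−.
Ligand charges: 1×chloro (-1 each), 3×iodo (-1 each), 2×triphenylphosphine (neutral); total -4. So Cd + (-4) = 2−, giving Cd = +2.
Ligands are named alphabetically: chloro before iodo before triphenylphosphine.
The complex ion is anionic, so cadmium takes the -ate form cadmate(II).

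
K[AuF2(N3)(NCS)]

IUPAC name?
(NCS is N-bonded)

potassium azidodifluoroisothiocyanatoaurate(III)

The 1 potassium counter-ion carries a total charge of +1, so each complex ion is 1−.
Ligand charges: 2×fluoro (-1 each), 1×azido (-1 each), 1×isothiocyanato (-1 each); total -4. So Au + (-4) = 1−, giving Au = +3.
Ligands are named alphabetically: azido before fluoro before isothiocyanato.
The complex ion is anionic, so gold takes the -ate form aurate(III).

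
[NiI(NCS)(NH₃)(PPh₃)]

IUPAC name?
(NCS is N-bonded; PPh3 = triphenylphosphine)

ammineiodoisothiocyanato(triphenylphosphine)nickel(II)

There is no counter-ion, so the complex is neutral overall.
Ligand charges: 1×iodo (-1 each), 1×isothiocyanato (-1 each), 1×triphenylphosphine (neutral), 1×ammine (neutral); total -2. So Ni + (-2) = 0, giving Ni = +2.
Ligands are named alphabetically: ammine before iodo before isothiocyanato before triphenylphosphine.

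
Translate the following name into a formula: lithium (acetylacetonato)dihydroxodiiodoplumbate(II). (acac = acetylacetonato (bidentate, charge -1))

Ligands: 1 acetylacetonato (acac, -1), 2 hydroxo (OH, -1), 2 iodo (I, -1). Ligand charge sum = -5.
Charge balance with lithium (+1) requires 1 complex ion per 3 lithium.

Li3[Pb(acac)I2(OH)2]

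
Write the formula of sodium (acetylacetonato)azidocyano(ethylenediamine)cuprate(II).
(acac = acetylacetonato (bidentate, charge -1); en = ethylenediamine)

Na[Cu(acac)(CN)(en)(N3)]

Ligands: 1 cyano (CN, -1), 1 azido (N3, -1), 1 acetylacetonato (acac, -1), 1 ethylenediamine (en, neutral). Ligand charge sum = -3.
With Cu in oxidation state +2, the complex ion is [Cu...]^1−.
Charge balance with sodium (+1) requires 1 complex ion per 1 sodium.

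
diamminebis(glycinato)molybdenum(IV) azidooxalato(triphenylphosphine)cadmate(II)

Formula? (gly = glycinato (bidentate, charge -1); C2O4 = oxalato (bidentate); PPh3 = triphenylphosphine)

Cation [Mo…]: ligand charges -2, Mo(IV) ⇒ ion charge 2+.
Anion [Cd…]: ligand charges -3, Cd(II) ⇒ ion charge 1−.
One 2+ cation requires 2 of the 1− anion.

[Mo(gly)2(NH3)2][Cd(C2O4)(N3)(PPh3)]2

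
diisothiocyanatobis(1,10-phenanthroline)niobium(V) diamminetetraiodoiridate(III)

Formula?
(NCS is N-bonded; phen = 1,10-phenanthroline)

Cation [Nb…]: ligand charges -2, Nb(V) ⇒ ion charge 3+.
Anion [Ir…]: ligand charges -4, Ir(III) ⇒ ion charge 1−.
One 3+ cation requires 3 of the 1− anion.

[Nb(NCS)2(phen)2][IrI4(NH3)2]3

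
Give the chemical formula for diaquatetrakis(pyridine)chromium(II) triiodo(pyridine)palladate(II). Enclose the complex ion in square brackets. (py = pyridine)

[Cr(H2O)2(py)4][PdI3(py)]2

Cation [Cr…]: ligand charges 0, Cr(II) ⇒ ion charge 2+.
Anion [Pd…]: ligand charges -3, Pd(II) ⇒ ion charge 1−.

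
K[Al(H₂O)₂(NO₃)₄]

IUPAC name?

The 1 potassium counter-ion carries a total charge of +1, so each complex ion is 1−.
Ligand charges: 4×nitrato (-1 each), 2×aqua (neutral); total -4. So Al + (-4) = 1−, giving Al = +3.
Ligands are named alphabetically: aqua before nitrato.
The complex ion is anionic, so aluminium takes the -ate form aluminate(III).

potassium diaquatetranitratoaluminate(III)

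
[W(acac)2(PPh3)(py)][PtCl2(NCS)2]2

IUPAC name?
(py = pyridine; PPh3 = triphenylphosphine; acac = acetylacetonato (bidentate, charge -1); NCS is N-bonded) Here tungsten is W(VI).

Both ions are complex: the cation is named first with the plain metal name, the anion second with the -ate form; each ion's ligands are alphabetised independently.
W is given as +6; the cation's ligand charges sum to -2, so the complex cation is 4+.
With 2 anions per cation, each anion must be 4/2 = 2−.
Anion: ligand charges sum to -4; for the ion to be 2−, Pt = +2.

bis(acetylacetonato)(pyridine)(triphenylphosphine)tungsten(VI) dichlorodiisothiocyanatoplatinate(II)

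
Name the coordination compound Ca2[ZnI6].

The 2 calcium counter-ions carry a total charge of +4, so each complex ion is 4−.
Ligand charges: 6×iodo (-1 each); total -6. So Zn + (-6) = 4−, giving Zn = +2.
The complex ion is anionic, so zinc takes the -ate form zincate(II).

calcium hexaiodozincate(II)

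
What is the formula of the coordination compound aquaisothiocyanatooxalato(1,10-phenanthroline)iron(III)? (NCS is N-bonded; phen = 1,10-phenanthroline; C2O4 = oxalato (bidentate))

Ligands: 1 aqua (H2O, neutral), 1 isothiocyanato (NCS, -1), 1 1,10-phenanthroline (phen, neutral), 1 oxalato (C2O4, -2). Ligand charge sum = -3.
With Fe in oxidation state +3, the complex ion is [Fe...].

[Fe(C2O4)(H2O)(NCS)(phen)]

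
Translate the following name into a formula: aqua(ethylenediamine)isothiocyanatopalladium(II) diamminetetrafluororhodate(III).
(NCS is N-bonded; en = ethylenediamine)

Cation [Pd…]: ligand charges -1, Pd(II) ⇒ ion charge 1+.
Anion [Rh…]: ligand charges -4, Rh(III) ⇒ ion charge 1−.
One 1+ cation balances one 1− anion.

[Pd(en)(H2O)(NCS)][RhF4(NH3)2]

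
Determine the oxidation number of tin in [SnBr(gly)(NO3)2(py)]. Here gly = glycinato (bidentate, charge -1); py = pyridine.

No counter-ion: the bracketed complex is neutral.
Ligand charges: 1×gly = -1; 1×Br = -1; 2×NO3 = -2; 1×py neutral; sum -4.
Sn + (-4) = 0 ⇒ Sn is +4.

+4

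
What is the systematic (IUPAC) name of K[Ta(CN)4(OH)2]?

The 1 potassium counter-ion carries a total charge of +1, so each complex ion is 1−.
Ligand charges: 4×cyano (-1 each), 2×hydroxo (-1 each); total -6. So Ta + (-6) = 1−, giving Ta = +5.
Ligands are named alphabetically: cyano before hydroxo.
The complex ion is anionic, so tantalum takes the -ate form tantalate(V).

potassium tetracyanodihydroxotantalate(V)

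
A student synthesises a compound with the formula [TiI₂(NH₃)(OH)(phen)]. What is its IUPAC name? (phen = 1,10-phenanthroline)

amminehydroxodiiodo(1,10-phenanthroline)titanium(III)

There is no counter-ion, so the complex is neutral overall.
Ligand charges: 1×hydroxo (-1 each), 1×1,10-phenanthroline (neutral), 2×iodo (-1 each), 1×ammine (neutral); total -3. So Ti + (-3) = 0, giving Ti = +3.
Ligands are named alphabetically: ammine before hydroxo before iodo before phenanthroline.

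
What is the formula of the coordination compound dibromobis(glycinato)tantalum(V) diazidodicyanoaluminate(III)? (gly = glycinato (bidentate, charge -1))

[TaBr2(gly)2][Al(CN)2(N3)2]

Cation [Ta…]: ligand charges -4, Ta(V) ⇒ ion charge 1+.
Anion [Al…]: ligand charges -4, Al(III) ⇒ ion charge 1−.
One 1+ cation balances one 1− anion.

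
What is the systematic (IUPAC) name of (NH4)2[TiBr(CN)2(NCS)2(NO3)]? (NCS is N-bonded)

ammonium bromodicyanodiisothiocyanatonitratotitanate(IV)

The 2 ammonium counter-ions carry a total charge of +2, so each complex ion is 2−.
Ligand charges: 2×cyano (-1 each), 1×bromo (-1 each), 1×nitrato (-1 each), 2×isothiocyanato (-1 each); total -6. So Ti + (-6) = 2−, giving Ti = +4.
The complex ion is anionic, so titanium takes the -ate form titanate(IV).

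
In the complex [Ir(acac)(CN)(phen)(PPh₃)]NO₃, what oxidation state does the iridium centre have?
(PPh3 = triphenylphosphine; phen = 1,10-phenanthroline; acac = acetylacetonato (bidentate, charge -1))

1 nitrate outside the brackets (-1 each) → the complex ion is 1+.
Ligand charges: 1×PPh3 neutral; 1×phen neutral; 1×acac = -1; 1×CN = -1; sum -2.
Ir + (-2) = 1+ ⇒ Ir is +3.

+3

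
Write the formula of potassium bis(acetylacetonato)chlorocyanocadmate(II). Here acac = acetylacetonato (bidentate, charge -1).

K2[Cd(acac)2Cl(CN)]

Ligands: 2 acetylacetonato (acac, -1), 1 chloro (Cl, -1), 1 cyano (CN, -1). Ligand charge sum = -4.
Charge balance with potassium (+1) requires 1 complex ion per 2 potassium.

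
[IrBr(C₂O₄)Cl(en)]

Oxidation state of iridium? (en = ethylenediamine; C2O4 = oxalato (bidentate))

No counter-ion: the bracketed complex is neutral.
Ligand charges: 1×Cl = -1; 1×Br = -1; 1×en neutral; 1×C2O4 = -2; sum -4.
Ir + (-4) = 0 ⇒ Ir is +4.

+4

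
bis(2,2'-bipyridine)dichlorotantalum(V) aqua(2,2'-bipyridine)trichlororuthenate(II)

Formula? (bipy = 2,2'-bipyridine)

[Ta(bipy)2Cl2][Ru(bipy)Cl3(H2O)]3

Cation [Ta…]: ligand charges -2, Ta(V) ⇒ ion charge 3+.
Anion [Ru…]: ligand charges -3, Ru(II) ⇒ ion charge 1−.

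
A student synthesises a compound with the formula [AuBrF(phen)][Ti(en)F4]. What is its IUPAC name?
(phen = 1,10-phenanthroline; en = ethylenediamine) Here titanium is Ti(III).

bromofluoro(1,10-phenanthroline)gold(III) (ethylenediamine)tetrafluorotitanate(III)

Ti is given as +3; the anion's ligand charges sum to -4, so the complex anion is 1−.
A 1:1 salt means the cation carries the equal and opposite charge, 1+.
Cation: ligand charges sum to -2; for the ion to be 1+, Au = +3.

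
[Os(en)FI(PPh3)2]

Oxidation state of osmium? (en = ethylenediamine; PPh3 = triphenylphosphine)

+2

No counter-ion: the bracketed complex is neutral.
Ligand charges: 1×F = -1; 1×en neutral; 2×PPh3 neutral; 1×I = -1; sum -2.
Os + (-2) = 0 ⇒ Os is +2.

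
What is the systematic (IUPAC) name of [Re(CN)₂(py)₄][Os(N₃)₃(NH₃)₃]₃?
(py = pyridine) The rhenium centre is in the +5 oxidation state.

Both ions are complex: the cation is named first with the plain metal name, the anion second with the -ate form; each ion's ligands are alphabetised independently.
Re is given as +5; the cation's ligand charges sum to -2, so the complex cation is 3+.
With 3 anions per cation, each anion must be 3/3 = 1−.
Anion: ligand charges sum to -3; for the ion to be 1−, Os = +2.

dicyanotetrakis(pyridine)rhenium(V) triamminetriazidoosmate(II)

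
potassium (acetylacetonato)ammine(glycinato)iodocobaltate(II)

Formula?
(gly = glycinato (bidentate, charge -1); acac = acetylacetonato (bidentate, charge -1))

K[Co(acac)(gly)I(NH3)]

Ligands: 1 glycinato (gly, -1), 1 acetylacetonato (acac, -1), 1 ammine (NH3, neutral), 1 iodo (I, -1). Ligand charge sum = -3.
Charge balance with potassium (+1) requires 1 complex ion per 1 potassium.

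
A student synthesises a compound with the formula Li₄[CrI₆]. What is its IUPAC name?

lithium hexaiodochromate(II)

The 4 lithium counter-ions carry a total charge of +4, so each complex ion is 4−.
Ligand charges: 6×iodo (-1 each); total -6. So Cr + (-6) = 4−, giving Cr = +2.
The complex ion is anionic, so chromium takes the -ate form chromate(II).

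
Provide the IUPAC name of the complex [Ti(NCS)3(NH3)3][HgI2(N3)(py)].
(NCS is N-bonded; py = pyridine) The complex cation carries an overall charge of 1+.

Both ions are complex: the cation is named first with the plain metal name, the anion second with the -ate form; each ion's ligands are alphabetised independently.
The complex cation is given as 1+; its ligand charges sum to -3, so Ti = +4.
A 1:1 salt means the anion carries the equal and opposite charge, 1−.
Anion: ligand charges sum to -3; for the ion to be 1−, Hg = +2.

triamminetriisothiocyanatotitanium(IV) azidodiiodo(pyridine)mercurate(II)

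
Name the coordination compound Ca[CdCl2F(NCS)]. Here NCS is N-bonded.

The 1 calcium counter-ion carries a total charge of +2, so each complex ion is 2−.
Ligand charges: 2×chloro (-1 each), 1×fluoro (-1 each), 1×isothiocyanato (-1 each); total -4. So Cd + (-4) = 2−, giving Cd = +2.
The complex ion is anionic, so cadmium takes the -ate form cadmate(II).

calcium dichlorofluoroisothiocyanatocadmate(II)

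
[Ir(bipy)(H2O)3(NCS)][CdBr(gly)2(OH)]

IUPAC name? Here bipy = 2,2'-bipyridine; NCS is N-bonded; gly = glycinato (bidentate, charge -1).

Both ions are complex: the cation is named first with the plain metal name, the anion second with the -ate form; each ion's ligands are alphabetised independently.
Cadmium is always +2 in its complexes; the anion's ligand charges sum to -4, so the complex anion is 2−.
A 1:1 salt means the cation carries the equal and opposite charge, 2+.
Cation: ligand charges sum to -1; for the ion to be 2+, Ir = +3.

triaqua(2,2'-bipyridine)isothiocyanatoiridium(III) bromobis(glycinato)hydroxocadmate(II)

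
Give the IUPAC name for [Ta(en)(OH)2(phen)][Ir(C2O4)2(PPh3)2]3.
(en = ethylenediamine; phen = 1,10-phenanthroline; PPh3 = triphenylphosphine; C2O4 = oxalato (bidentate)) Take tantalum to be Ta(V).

Both ions are complex: the cation is named first with the plain metal name, the anion second with the -ate form; each ion's ligands are alphabetised independently.
Ta is given as +5; the cation's ligand charges sum to -2, so the complex cation is 3+.
With 3 anions per cation, each anion must be 3/3 = 1−.
Anion: ligand charges sum to -4; for the ion to be 1−, Ir = +3.

(ethylenediamine)dihydroxo(1,10-phenanthroline)tantalum(V) dioxalatobis(triphenylphosphine)iridate(III)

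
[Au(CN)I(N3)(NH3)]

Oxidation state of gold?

+3

No counter-ion: the bracketed complex is neutral.
Ligand charges: 1×NH3 neutral; 1×CN = -1; 1×I = -1; 1×N3 = -1; sum -3.
Au + (-3) = 0 ⇒ Au is +3.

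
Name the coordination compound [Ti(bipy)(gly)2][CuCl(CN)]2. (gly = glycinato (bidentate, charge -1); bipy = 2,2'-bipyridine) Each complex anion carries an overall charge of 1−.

The complex anion is given as 1−; its ligand charges sum to -2, so Cu = +1.
With 2 anions per cation, the cation must be 2×1 = 2+.
Cation: ligand charges sum to -2; for the ion to be 2+, Ti = +4.

(2,2'-bipyridine)bis(glycinato)titanium(IV) chlorocyanocuprate(I)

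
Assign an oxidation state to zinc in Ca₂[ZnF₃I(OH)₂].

2 calcium outside the brackets (+2 each) → the complex ion is 4−.
Ligand charges: 2×OH = -2; 1×I = -1; 3×F = -3; sum -6.
Zn + (-6) = 4− ⇒ Zn is +2.

+2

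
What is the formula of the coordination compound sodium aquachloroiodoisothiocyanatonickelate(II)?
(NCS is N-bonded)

Na[NiCl(H2O)I(NCS)]

Ligands: 1 iodo (I, -1), 1 aqua (H2O, neutral), 1 chloro (Cl, -1), 1 isothiocyanato (NCS, -1). Ligand charge sum = -3.
With Ni in oxidation state +2, the complex ion is [Ni...]^1−.
Charge balance with sodium (+1) requires 1 complex ion per 1 sodium.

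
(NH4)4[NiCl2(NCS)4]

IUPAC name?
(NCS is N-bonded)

The 4 ammonium counter-ions carry a total charge of +4, so each complex ion is 4−.
Ligand charges: 4×isothiocyanato (-1 each), 2×chloro (-1 each); total -6. So Ni + (-6) = 4−, giving Ni = +2.
The complex ion is anionic, so nickel takes the -ate form nickelate(II).

ammonium dichlorotetraisothiocyanatonickelate(II)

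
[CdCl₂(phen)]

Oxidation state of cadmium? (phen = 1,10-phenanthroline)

+2

No counter-ion: the bracketed complex is neutral.
Ligand charges: 1×phen neutral; 2×Cl = -2; sum -2.
Cd + (-2) = 0 ⇒ Cd is +2.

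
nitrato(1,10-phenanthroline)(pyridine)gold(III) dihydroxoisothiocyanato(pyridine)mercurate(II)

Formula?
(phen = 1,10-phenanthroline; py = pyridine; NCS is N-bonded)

Cation [Au…]: ligand charges -1, Au(III) ⇒ ion charge 2+.
Anion [Hg…]: ligand charges -3, Hg(II) ⇒ ion charge 1−.

[Au(NO3)(phen)(py)][Hg(NCS)(OH)2(py)]2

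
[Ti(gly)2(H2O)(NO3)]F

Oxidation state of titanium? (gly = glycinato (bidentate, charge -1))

+4

1 fluoride outside the brackets (-1 each) → the complex ion is 1+.
Ligand charges: 2×gly = -2; 1×NO3 = -1; 1×H2O neutral; sum -3.
Ti + (-3) = 1+ ⇒ Ti is +4.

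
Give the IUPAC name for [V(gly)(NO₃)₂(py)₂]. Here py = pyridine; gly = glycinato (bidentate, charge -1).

There is no counter-ion, so the complex is neutral overall.
Ligand charges: 2×nitrato (-1 each), 2×pyridine (neutral), 1×glycinato (-1 each); total -3. So V + (-3) = 0, giving V = +3.
Ligands are named alphabetically: glycinato before nitrato before pyridine.

(glycinato)dinitratobis(pyridine)vanadium(III)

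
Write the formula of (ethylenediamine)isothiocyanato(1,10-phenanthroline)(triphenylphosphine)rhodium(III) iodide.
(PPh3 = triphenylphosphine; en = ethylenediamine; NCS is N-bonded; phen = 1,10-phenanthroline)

Ligands: 1 triphenylphosphine (PPh3, neutral), 1 ethylenediamine (en, neutral), 1 isothiocyanato (NCS, -1), 1 1,10-phenanthroline (phen, neutral). Ligand charge sum = -1.
With Rh in oxidation state +3, the complex ion is [Rh...]^2+.
Charge balance with iodide (-1) requires 1 complex ion per 2 iodide.

[Rh(en)(NCS)(phen)(PPh3)]I2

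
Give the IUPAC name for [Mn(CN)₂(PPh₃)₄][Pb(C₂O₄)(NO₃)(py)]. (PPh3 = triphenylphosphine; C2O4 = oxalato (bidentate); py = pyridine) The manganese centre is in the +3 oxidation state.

dicyanotetrakis(triphenylphosphine)manganese(III) nitratooxalato(pyridine)plumbate(II)

Both ions are complex: the cation is named first with the plain metal name, the anion second with the -ate form; each ion's ligands are alphabetised independently.
Mn is given as +3; the cation's ligand charges sum to -2, so the complex cation is 1+.
A 1:1 salt means the anion carries the equal and opposite charge, 1−.
Anion: ligand charges sum to -3; for the ion to be 1−, Pb = +2.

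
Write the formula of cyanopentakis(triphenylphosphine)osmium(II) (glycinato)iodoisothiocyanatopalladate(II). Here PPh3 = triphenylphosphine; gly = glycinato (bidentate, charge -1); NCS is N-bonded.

Cation [Os…]: ligand charges -1, Os(II) ⇒ ion charge 1+.
Anion [Pd…]: ligand charges -3, Pd(II) ⇒ ion charge 1−.
One 1+ cation balances one 1− anion.

[Os(CN)(PPh3)5][Pd(gly)I(NCS)]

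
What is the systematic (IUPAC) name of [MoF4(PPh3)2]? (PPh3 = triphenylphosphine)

tetrafluorobis(triphenylphosphine)molybdenum(IV)

There is no counter-ion, so the complex is neutral overall.
Ligand charges: 4×fluoro (-1 each), 2×triphenylphosphine (neutral); total -4. So Mo + (-4) = 0, giving Mo = +4.
Ligands are named alphabetically: fluoro before triphenylphosphine.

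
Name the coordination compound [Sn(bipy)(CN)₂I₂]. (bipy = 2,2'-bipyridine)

(2,2'-bipyridine)dicyanodiiodotin(IV)

There is no counter-ion, so the complex is neutral overall.
Ligand charges: 2×iodo (-1 each), 1×2,2'-bipyridine (neutral), 2×cyano (-1 each); total -4. So Sn + (-4) = 0, giving Sn = +4.
Ligands are named alphabetically: bipyridine before cyano before iodo.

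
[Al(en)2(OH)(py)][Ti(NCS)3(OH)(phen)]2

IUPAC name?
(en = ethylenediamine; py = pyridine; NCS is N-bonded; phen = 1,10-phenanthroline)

Aluminium is always +3 in its complexes; the cation's ligand charges sum to -1, so the complex cation is 2+.
With 2 anions per cation, each anion must be 2/2 = 1−.
Anion: ligand charges sum to -4; for the ion to be 1−, Ti = +3.

bis(ethylenediamine)hydroxo(pyridine)aluminium(III) hydroxotriisothiocyanato(1,10-phenanthroline)titanate(III)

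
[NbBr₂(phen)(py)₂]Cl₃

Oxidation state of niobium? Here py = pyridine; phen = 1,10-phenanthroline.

3 chloride outside the brackets (-1 each) → the complex ion is 3+.
Ligand charges: 2×Br = -2; 2×py neutral; 1×phen neutral; sum -2.
Nb + (-2) = 3+ ⇒ Nb is +5.

+5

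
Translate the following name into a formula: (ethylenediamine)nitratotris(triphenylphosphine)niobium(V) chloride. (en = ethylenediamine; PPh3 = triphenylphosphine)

Ligands: 1 nitrato (NO3, -1), 1 ethylenediamine (en, neutral), 3 triphenylphosphine (PPh3, neutral). Ligand charge sum = -1.
With Nb in oxidation state +5, the complex ion is [Nb...]^4+.
Charge balance with chloride (-1) requires 1 complex ion per 4 chloride.

[Nb(en)(NO3)(PPh3)3]Cl4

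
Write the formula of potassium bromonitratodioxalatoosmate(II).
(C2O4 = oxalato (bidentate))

Ligands: 1 nitrato (NO3, -1), 2 oxalato (C2O4, -2), 1 bromo (Br, -1). Ligand charge sum = -6.
Charge balance with potassium (+1) requires 1 complex ion per 4 potassium.

K4[OsBr(C2O4)2(NO3)]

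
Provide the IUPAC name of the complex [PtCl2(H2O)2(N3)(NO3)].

diaquaazidodichloronitratoplatinum(IV)

There is no counter-ion, so the complex is neutral overall.
Ligand charges: 1×azido (-1 each), 1×nitrato (-1 each), 2×chloro (-1 each), 2×aqua (neutral); total -4. So Pt + (-4) = 0, giving Pt = +4.
Ligands are named alphabetically: aqua before azido before chloro before nitrato.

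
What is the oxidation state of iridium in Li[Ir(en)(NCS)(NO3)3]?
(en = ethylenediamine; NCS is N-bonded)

+3

1 lithium outside the brackets (+1 each) → the complex ion is 1−.
Ligand charges: 3×NO3 = -3; 1×en neutral; 1×NCS = -1; sum -4.
Ir + (-4) = 1− ⇒ Ir is +3.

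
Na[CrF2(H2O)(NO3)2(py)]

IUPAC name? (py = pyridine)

The 1 sodium counter-ion carries a total charge of +1, so each complex ion is 1−.
Ligand charges: 2×fluoro (-1 each), 2×nitrato (-1 each), 1×aqua (neutral), 1×pyridine (neutral); total -4. So Cr + (-4) = 1−, giving Cr = +3.
Ligands are named alphabetically: aqua before fluoro before nitrato before pyridine.
The complex ion is anionic, so chromium takes the -ate form chromate(III).

sodium aquadifluorodinitrato(pyridine)chromate(III)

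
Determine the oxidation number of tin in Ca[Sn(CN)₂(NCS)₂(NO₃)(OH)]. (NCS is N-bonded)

1 calcium outside the brackets (+2 each) → the complex ion is 2−.
Ligand charges: 1×NO3 = -1; 2×CN = -2; 2×NCS = -2; 1×OH = -1; sum -6.
Sn + (-6) = 2− ⇒ Sn is +4.

+4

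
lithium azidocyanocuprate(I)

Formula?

Ligands: 1 cyano (CN, -1), 1 azido (N3, -1). Ligand charge sum = -2.
With Cu in oxidation state +1, the complex ion is [Cu...]^1−.
Charge balance with lithium (+1) requires 1 complex ion per 1 lithium.

Li[Cu(CN)(N3)]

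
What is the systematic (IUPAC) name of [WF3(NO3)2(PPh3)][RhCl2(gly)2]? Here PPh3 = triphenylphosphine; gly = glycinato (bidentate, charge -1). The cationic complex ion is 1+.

trifluorodinitrato(triphenylphosphine)tungsten(VI) dichlorobis(glycinato)rhodate(III)

The complex cation is given as 1+; its ligand charges sum to -5, so W = +6.
A 1:1 salt means the anion carries the equal and opposite charge, 1−.
Anion: ligand charges sum to -4; for the ion to be 1−, Rh = +3.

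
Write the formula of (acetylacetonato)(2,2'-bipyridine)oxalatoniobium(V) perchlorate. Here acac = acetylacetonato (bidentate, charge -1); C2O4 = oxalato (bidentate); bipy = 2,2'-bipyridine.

Ligands: 1 acetylacetonato (acac, -1), 1 oxalato (C2O4, -2), 1 2,2'-bipyridine (bipy, neutral). Ligand charge sum = -3.
With Nb in oxidation state +5, the complex ion is [Nb...]^2+.
Charge balance with perchlorate (-1) requires 1 complex ion per 2 perchlorate.

[Nb(acac)(bipy)(C2O4)](ClO4)2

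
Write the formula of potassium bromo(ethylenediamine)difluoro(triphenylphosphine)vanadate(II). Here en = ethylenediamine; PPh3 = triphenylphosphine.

Ligands: 1 ethylenediamine (en, neutral), 1 bromo (Br, -1), 1 triphenylphosphine (PPh3, neutral), 2 fluoro (F, -1). Ligand charge sum = -3.
With V in oxidation state +2, the complex ion is [V...]^1−.
Charge balance with potassium (+1) requires 1 complex ion per 1 potassium.

K[VBr(en)F2(PPh3)]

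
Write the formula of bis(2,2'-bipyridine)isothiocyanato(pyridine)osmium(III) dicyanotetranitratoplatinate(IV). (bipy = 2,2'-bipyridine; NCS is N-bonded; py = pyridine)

Cation [Os…]: ligand charges -1, Os(III) ⇒ ion charge 2+.
Anion [Pt…]: ligand charges -6, Pt(IV) ⇒ ion charge 2−.
One 2+ cation balances one 2− anion.

[Os(bipy)2(NCS)(py)][Pt(CN)2(NO3)4]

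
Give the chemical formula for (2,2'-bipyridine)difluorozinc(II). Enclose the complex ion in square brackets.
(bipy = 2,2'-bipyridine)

[Zn(bipy)F2]

Ligands: 1 2,2'-bipyridine (bipy, neutral), 2 fluoro (F, -1). Ligand charge sum = -2.
With Zn in oxidation state +2, the complex ion is [Zn...].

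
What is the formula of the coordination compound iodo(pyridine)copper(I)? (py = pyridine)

Ligands: 1 pyridine (py, neutral), 1 iodo (I, -1). Ligand charge sum = -1.
With Cu in oxidation state +1, the complex ion is [Cu...].

[CuI(py)]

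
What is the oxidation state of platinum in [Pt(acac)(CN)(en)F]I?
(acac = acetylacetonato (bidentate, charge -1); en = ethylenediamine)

+4

1 iodide outside the brackets (-1 each) → the complex ion is 1+.
Ligand charges: 1×F = -1; 1×CN = -1; 1×acac = -1; 1×en neutral; sum -3.
Pt + (-3) = 1+ ⇒ Pt is +4.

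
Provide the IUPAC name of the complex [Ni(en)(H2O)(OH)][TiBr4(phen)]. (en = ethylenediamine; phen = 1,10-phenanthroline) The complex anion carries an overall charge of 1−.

aqua(ethylenediamine)hydroxonickel(II) tetrabromo(1,10-phenanthroline)titanate(III)

The complex anion is given as 1−; its ligand charges sum to -4, so Ti = +3.
A 1:1 salt means the cation carries the equal and opposite charge, 1+.
Cation: ligand charges sum to -1; for the ion to be 1+, Ni = +2.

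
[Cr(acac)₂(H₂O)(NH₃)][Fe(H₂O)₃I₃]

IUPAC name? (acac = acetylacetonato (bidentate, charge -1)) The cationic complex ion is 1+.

bis(acetylacetonato)ammineaquachromium(III) triaquatriiodoferrate(II)

Both ions are complex: the cation is named first with the plain metal name, the anion second with the -ate form; each ion's ligands are alphabetised independently.
The complex cation is given as 1+; its ligand charges sum to -2, so Cr = +3.
A 1:1 salt means the anion carries the equal and opposite charge, 1−.
Anion: ligand charges sum to -3; for the ion to be 1−, Fe = +2.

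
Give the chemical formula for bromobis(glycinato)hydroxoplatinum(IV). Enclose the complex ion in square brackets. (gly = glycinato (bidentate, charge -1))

[PtBr(gly)2(OH)]

Ligands: 1 bromo (Br, -1), 2 glycinato (gly, -1), 1 hydroxo (OH, -1). Ligand charge sum = -4.
With Pt in oxidation state +4, the complex ion is [Pt...].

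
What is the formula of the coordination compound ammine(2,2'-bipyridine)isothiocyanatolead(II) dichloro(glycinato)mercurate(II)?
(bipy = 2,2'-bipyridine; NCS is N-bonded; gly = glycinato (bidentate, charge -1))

Cation [Pb…]: ligand charges -1, Pb(II) ⇒ ion charge 1+.
Anion [Hg…]: ligand charges -3, Hg(II) ⇒ ion charge 1−.
One 1+ cation balances one 1− anion.

[Pb(bipy)(NCS)(NH3)][HgCl2(gly)]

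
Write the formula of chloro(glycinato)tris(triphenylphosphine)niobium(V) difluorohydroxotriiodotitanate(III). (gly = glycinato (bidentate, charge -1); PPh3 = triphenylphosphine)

[NbCl(gly)(PPh3)3][TiF2I3(OH)]

Cation [Nb…]: ligand charges -2, Nb(V) ⇒ ion charge 3+.
Anion [Ti…]: ligand charges -6, Ti(III) ⇒ ion charge 3−.
One 3+ cation balances one 3− anion.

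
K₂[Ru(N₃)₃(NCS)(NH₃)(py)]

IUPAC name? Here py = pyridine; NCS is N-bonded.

potassium amminetriazidoisothiocyanato(pyridine)ruthenate(II)

The 2 potassium counter-ions carry a total charge of +2, so each complex ion is 2−.
Ligand charges: 1×pyridine (neutral), 3×azido (-1 each), 1×ammine (neutral), 1×isothiocyanato (-1 each); total -4. So Ru + (-4) = 2−, giving Ru = +2.
The complex ion is anionic, so ruthenium takes the -ate form ruthenate(II).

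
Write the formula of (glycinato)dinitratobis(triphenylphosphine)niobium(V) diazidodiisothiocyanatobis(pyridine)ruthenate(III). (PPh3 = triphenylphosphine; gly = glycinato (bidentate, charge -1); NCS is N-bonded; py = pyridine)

Cation [Nb…]: ligand charges -3, Nb(V) ⇒ ion charge 2+.
Anion [Ru…]: ligand charges -4, Ru(III) ⇒ ion charge 1−.

[Nb(gly)(NO3)2(PPh3)2][Ru(N3)2(NCS)2(py)2]2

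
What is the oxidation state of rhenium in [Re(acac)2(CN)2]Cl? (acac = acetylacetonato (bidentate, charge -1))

1 chloride outside the brackets (-1 each) → the complex ion is 1+.
Ligand charges: 2×acac = -2; 2×CN = -2; sum -4.
Re + (-4) = 1+ ⇒ Re is +5.

+5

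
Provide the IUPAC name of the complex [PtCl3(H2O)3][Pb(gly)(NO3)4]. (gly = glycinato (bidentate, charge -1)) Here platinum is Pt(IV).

Both ions are complex: the cation is named first with the plain metal name, the anion second with the -ate form; each ion's ligands are alphabetised independently.
Pt is given as +4; the cation's ligand charges sum to -3, so the complex cation is 1+.
A 1:1 salt means the anion carries the equal and opposite charge, 1−.
Anion: ligand charges sum to -5; for the ion to be 1−, Pb = +4.

triaquatrichloroplatinum(IV) (glycinato)tetranitratoplumbate(IV)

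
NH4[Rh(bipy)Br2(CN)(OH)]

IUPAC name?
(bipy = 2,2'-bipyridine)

ammonium (2,2'-bipyridine)dibromocyanohydroxorhodate(III)

The 1 ammonium counter-ion carries a total charge of +1, so each complex ion is 1−.
Ligand charges: 1×hydroxo (-1 each), 1×cyano (-1 each), 1×2,2'-bipyridine (neutral), 2×bromo (-1 each); total -4. So Rh + (-4) = 1−, giving Rh = +3.
The complex ion is anionic, so rhodium takes the -ate form rhodate(III).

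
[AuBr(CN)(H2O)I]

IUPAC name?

There is no counter-ion, so the complex is neutral overall.
Ligand charges: 1×cyano (-1 each), 1×iodo (-1 each), 1×bromo (-1 each), 1×aqua (neutral); total -3. So Au + (-3) = 0, giving Au = +3.
Ligands are named alphabetically: aqua before bromo before cyano before iodo.

aquabromocyanoiodogold(III)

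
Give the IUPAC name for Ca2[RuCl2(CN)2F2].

The 2 calcium counter-ions carry a total charge of +4, so each complex ion is 4−.
Ligand charges: 2×chloro (-1 each), 2×cyano (-1 each), 2×fluoro (-1 each); total -6. So Ru + (-6) = 4−, giving Ru = +2.
The complex ion is anionic, so ruthenium takes the -ate form ruthenate(II).

calcium dichlorodicyanodifluororuthenate(II)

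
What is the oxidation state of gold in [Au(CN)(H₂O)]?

+1

No counter-ion: the bracketed complex is neutral.
Ligand charges: 1×H2O neutral; 1×CN = -1; sum -1.
Au + (-1) = 0 ⇒ Au is +1.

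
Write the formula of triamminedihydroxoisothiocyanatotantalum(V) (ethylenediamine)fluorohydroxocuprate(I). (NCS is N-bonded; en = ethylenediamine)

Cation [Ta…]: ligand charges -3, Ta(V) ⇒ ion charge 2+.
Anion [Cu…]: ligand charges -2, Cu(I) ⇒ ion charge 1−.

[Ta(NCS)(NH3)3(OH)2][Cu(en)F(OH)]2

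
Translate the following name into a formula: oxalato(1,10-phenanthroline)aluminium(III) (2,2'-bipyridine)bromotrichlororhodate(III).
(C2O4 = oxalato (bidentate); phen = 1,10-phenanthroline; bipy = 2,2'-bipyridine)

Cation [Al…]: ligand charges -2, Al(III) ⇒ ion charge 1+.
Anion [Rh…]: ligand charges -4, Rh(III) ⇒ ion charge 1−.
One 1+ cation balances one 1− anion.

[Al(C2O4)(phen)][Rh(bipy)BrCl3]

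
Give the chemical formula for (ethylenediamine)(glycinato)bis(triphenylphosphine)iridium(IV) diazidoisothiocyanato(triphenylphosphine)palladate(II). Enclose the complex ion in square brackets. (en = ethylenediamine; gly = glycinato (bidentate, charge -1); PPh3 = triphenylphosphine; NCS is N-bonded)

[Ir(en)(gly)(PPh3)2][Pd(N3)2(NCS)(PPh3)]3

Cation [Ir…]: ligand charges -1, Ir(IV) ⇒ ion charge 3+.
Anion [Pd…]: ligand charges -3, Pd(II) ⇒ ion charge 1−.
One 3+ cation requires 3 of the 1− anion.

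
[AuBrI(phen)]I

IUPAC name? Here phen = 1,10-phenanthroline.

The 1 iodide counter-ion carries a total charge of -1, so each complex ion is 1+.
Ligand charges: 1×1,10-phenanthroline (neutral), 1×bromo (-1 each), 1×iodo (-1 each); total -2. So Au + (-2) = 1+, giving Au = +3.
Ligands are named alphabetically: bromo before iodo before phenanthroline.

bromoiodo(1,10-phenanthroline)gold(III) iodide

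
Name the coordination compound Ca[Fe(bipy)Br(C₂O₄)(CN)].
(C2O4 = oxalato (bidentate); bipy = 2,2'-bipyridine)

calcium (2,2'-bipyridine)bromocyanooxalatoferrate(II)

The 1 calcium counter-ion carries a total charge of +2, so each complex ion is 2−.
Ligand charges: 1×cyano (-1 each), 1×oxalato (-2 each), 1×bromo (-1 each), 1×2,2'-bipyridine (neutral); total -4. So Fe + (-4) = 2−, giving Fe = +2.
Ligands are named alphabetically: bipyridine before bromo before cyano before oxalato.
The complex ion is anionic, so iron takes the -ate form ferrate(II).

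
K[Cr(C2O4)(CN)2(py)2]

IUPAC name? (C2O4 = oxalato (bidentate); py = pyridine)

The 1 potassium counter-ion carries a total charge of +1, so each complex ion is 1−.
Ligand charges: 1×oxalato (-2 each), 2×cyano (-1 each), 2×pyridine (neutral); total -4. So Cr + (-4) = 1−, giving Cr = +3.
The complex ion is anionic, so chromium takes the -ate form chromate(III).

potassium dicyanooxalatobis(pyridine)chromate(III)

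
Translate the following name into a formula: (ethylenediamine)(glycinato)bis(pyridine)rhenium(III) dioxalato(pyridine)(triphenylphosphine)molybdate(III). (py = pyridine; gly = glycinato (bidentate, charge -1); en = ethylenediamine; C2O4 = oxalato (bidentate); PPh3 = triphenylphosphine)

[Re(en)(gly)(py)2][Mo(C2O4)2(PPh3)(py)]2

Cation [Re…]: ligand charges -1, Re(III) ⇒ ion charge 2+.
Anion [Mo…]: ligand charges -4, Mo(III) ⇒ ion charge 1−.
One 2+ cation requires 2 of the 1− anion.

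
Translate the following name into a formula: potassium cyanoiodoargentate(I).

Ligands: 1 iodo (I, -1), 1 cyano (CN, -1). Ligand charge sum = -2.
With Ag in oxidation state +1, the complex ion is [Ag...]^1−.
Charge balance with potassium (+1) requires 1 complex ion per 1 potassium.

K[Ag(CN)I]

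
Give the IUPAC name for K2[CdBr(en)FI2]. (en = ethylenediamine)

The 2 potassium counter-ions carry a total charge of +2, so each complex ion is 2−.
Ligand charges: 2×iodo (-1 each), 1×bromo (-1 each), 1×ethylenediamine (neutral), 1×fluoro (-1 each); total -4. So Cd + (-4) = 2−, giving Cd = +2.
Ligands are named alphabetically: bromo before ethylenediamine before fluoro before iodo.
The complex ion is anionic, so cadmium takes the -ate form cadmate(II).

potassium bromo(ethylenediamine)fluorodiiodocadmate(II)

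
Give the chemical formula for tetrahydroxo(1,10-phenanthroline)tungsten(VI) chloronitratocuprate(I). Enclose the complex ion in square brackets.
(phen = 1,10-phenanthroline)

Cation [W…]: ligand charges -4, W(VI) ⇒ ion charge 2+.
Anion [Cu…]: ligand charges -2, Cu(I) ⇒ ion charge 1−.
One 2+ cation requires 2 of the 1− anion.

[W(OH)4(phen)][CuCl(NO3)]2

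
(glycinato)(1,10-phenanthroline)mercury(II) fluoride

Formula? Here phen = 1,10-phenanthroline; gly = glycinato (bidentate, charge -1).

Ligands: 1 1,10-phenanthroline (phen, neutral), 1 glycinato (gly, -1). Ligand charge sum = -1.
With Hg in oxidation state +2, the complex ion is [Hg...]^1+.
Charge balance with fluoride (-1) requires 1 complex ion per 1 fluoride.

[Hg(gly)(phen)]F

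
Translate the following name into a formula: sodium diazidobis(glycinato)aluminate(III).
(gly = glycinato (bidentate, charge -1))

Ligands: 2 glycinato (gly, -1), 2 azido (N3, -1). Ligand charge sum = -4.
Charge balance with sodium (+1) requires 1 complex ion per 1 sodium.

Na[Al(gly)2(N3)2]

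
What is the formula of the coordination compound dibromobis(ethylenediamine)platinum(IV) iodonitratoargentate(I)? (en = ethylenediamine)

Cation [Pt…]: ligand charges -2, Pt(IV) ⇒ ion charge 2+.
Anion [Ag…]: ligand charges -2, Ag(I) ⇒ ion charge 1−.
One 2+ cation requires 2 of the 1− anion.

[PtBr2(en)2][AgI(NO3)]2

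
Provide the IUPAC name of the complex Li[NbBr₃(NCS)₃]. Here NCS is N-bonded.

lithium tribromotriisothiocyanatoniobate(V)

The 1 lithium counter-ion carries a total charge of +1, so each complex ion is 1−.
Ligand charges: 3×bromo (-1 each), 3×isothiocyanato (-1 each); total -6. So Nb + (-6) = 1−, giving Nb = +5.
The complex ion is anionic, so niobium takes the -ate form niobate(V).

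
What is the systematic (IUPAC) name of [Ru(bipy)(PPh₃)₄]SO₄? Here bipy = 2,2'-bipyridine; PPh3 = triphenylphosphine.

The 1 sulfate counter-ion carries a total charge of -2, so each complex ion is 2+.
Ligand charges: 1×2,2'-bipyridine (neutral), 4×triphenylphosphine (neutral); total 0. So Ru + (0) = 2+, giving Ru = +2.
Ligands are named alphabetically: bipyridine before triphenylphosphine.

(2,2'-bipyridine)tetrakis(triphenylphosphine)ruthenium(II) sulfate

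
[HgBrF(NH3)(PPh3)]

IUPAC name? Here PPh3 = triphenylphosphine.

amminebromofluoro(triphenylphosphine)mercury(II)

There is no counter-ion, so the complex is neutral overall.
Ligand charges: 1×bromo (-1 each), 1×ammine (neutral), 1×triphenylphosphine (neutral), 1×fluoro (-1 each); total -2. So Hg + (-2) = 0, giving Hg = +2.
Ligands are named alphabetically: ammine before bromo before fluoro before triphenylphosphine.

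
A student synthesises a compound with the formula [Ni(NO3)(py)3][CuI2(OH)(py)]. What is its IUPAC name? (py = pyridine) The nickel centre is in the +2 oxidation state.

Ni is given as +2; the cation's ligand charges sum to -1, so the complex cation is 1+.
A 1:1 salt means the anion carries the equal and opposite charge, 1−.
Anion: ligand charges sum to -3; for the ion to be 1−, Cu = +2.

nitratotris(pyridine)nickel(II) hydroxodiiodo(pyridine)cuprate(II)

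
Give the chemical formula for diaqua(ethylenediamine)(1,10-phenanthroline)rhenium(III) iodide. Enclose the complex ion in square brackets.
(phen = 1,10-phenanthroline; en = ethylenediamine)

[Re(en)(H2O)2(phen)]I3

Ligands: 2 aqua (H2O, neutral), 1 1,10-phenanthroline (phen, neutral), 1 ethylenediamine (en, neutral). Ligand charge sum = 0.
With Re in oxidation state +3, the complex ion is [Re...]^3+.
Charge balance with iodide (-1) requires 1 complex ion per 3 iodide.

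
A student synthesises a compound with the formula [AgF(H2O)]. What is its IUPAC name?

aquafluorosilver(I)

There is no counter-ion, so the complex is neutral overall.
Ligand charges: 1×aqua (neutral), 1×fluoro (-1 each); total -1. So Ag + (-1) = 0, giving Ag = +1.
Ligands are named alphabetically: aqua before fluoro.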